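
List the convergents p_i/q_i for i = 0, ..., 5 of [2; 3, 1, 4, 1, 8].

2/1, 7/3, 9/4, 43/19, 52/23, 459/203

Using the convergent recurrence p_i = a_i*p_{i-1} + p_{i-2}, q_i = a_i*q_{i-1} + q_{i-2} with p_{-2}=0, p_{-1}=1, q_{-2}=1, q_{-1}=0:
  i=0: a_0=2, p_0 = 2*1 + 0 = 2, q_0 = 2*0 + 1 = 1.
  i=1: a_1=3, p_1 = 3*2 + 1 = 7, q_1 = 3*1 + 0 = 3.
  i=2: a_2=1, p_2 = 1*7 + 2 = 9, q_2 = 1*3 + 1 = 4.
  i=3: a_3=4, p_3 = 4*9 + 7 = 43, q_3 = 4*4 + 3 = 19.
  i=4: a_4=1, p_4 = 1*43 + 9 = 52, q_4 = 1*19 + 4 = 23.
  i=5: a_5=8, p_5 = 8*52 + 43 = 459, q_5 = 8*23 + 19 = 203.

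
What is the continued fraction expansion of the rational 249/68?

Run the Euclidean algorithm on 249 and 68; the successive quotients are the partial quotients a_0, a_1, ... (each step inverts the fractional part left over by the previous one):
  249 = 3*68 + 45, so a_0 = 3.
  68 = 1*45 + 23, so a_1 = 1.
  45 = 1*23 + 22, so a_2 = 1.
  23 = 1*22 + 1, so a_3 = 1.
  22 = 22*1 + 0, so a_4 = 22.
The remainder reaches 0 after 5 divisions, so the expansion has 5 partial quotients, read off in order.

[3; 1, 1, 1, 22]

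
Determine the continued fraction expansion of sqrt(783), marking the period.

[27; (1, 54)]

Write x_i = (sqrt(783) + m_i)/d_i with (m_0, d_0) = (0, 1). a_0 = floor(sqrt(783)) = 27, since 27^2 = 729 <= 783 < 784 = 28^2.
Iterate m_{i+1} = d_i*a_i - m_i, d_{i+1} = (783 - m_{i+1}^2)/d_i, a_{i+1} = floor((a_0 + m_{i+1})/d_{i+1}):
  m_1 = 1*27 - 0 = 27, d_1 = (783 - 27^2)/1 = 54/1 = 54, a_1 = floor((27 + 27)/54) = 1.
  m_2 = 54*1 - 27 = 27, d_2 = (783 - 27^2)/54 = 54/54 = 1, a_2 = floor((27 + 27)/1) = 54.
  m_3 = 1*54 - 27 = 27, d_3 = (783 - 27^2)/1 = 54/1 = 54: (m_3, d_3) = (m_1, d_1) = (27, 54), so from here the quotients repeat a_1, a_2; the period length is 2.
Hence the expansion of sqrt(783) is a_0 = 27 followed by the repeating block 1, 54 (period 2).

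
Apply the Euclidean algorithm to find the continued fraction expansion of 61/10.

[6; 10]

Run the Euclidean algorithm on 61 and 10; the successive quotients are the partial quotients a_0, a_1, ... (each step inverts the fractional part left over by the previous one):
  61 = 6*10 + 1, so a_0 = 6.
  10 = 10*1 + 0, so a_1 = 10.
The remainder reaches 0 after 2 divisions, so the expansion has 2 partial quotients, read off in order.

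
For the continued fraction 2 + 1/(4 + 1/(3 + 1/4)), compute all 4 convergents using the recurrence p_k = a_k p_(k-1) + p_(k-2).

2/1, 9/4, 29/13, 125/56

Using the convergent recurrence p_i = a_i*p_{i-1} + p_{i-2}, q_i = a_i*q_{i-1} + q_{i-2} with p_{-2}=0, p_{-1}=1, q_{-2}=1, q_{-1}=0:
  i=0: a_0=2, p_0 = 2*1 + 0 = 2, q_0 = 2*0 + 1 = 1.
  i=1: a_1=4, p_1 = 4*2 + 1 = 9, q_1 = 4*1 + 0 = 4.
  i=2: a_2=3, p_2 = 3*9 + 2 = 29, q_2 = 3*4 + 1 = 13.
  i=3: a_3=4, p_3 = 4*29 + 9 = 125, q_3 = 4*13 + 4 = 56.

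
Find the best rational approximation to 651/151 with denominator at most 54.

Expand x = 651/151 as a continued fraction with the Euclidean algorithm:
  651 = 4*151 + 47, so a_0 = 4.
  151 = 3*47 + 10, so a_1 = 3.
  47 = 4*10 + 7, so a_2 = 4.
  10 = 1*7 + 3, so a_3 = 1.
  7 = 2*3 + 1, so a_4 = 2.
  3 = 3*1 + 0, so a_5 = 3.
so x = [4; 3, 4, 1, 2, 3].
Convergents (p_i = a_i*p_{i-1} + p_{i-2}, q_i = a_i*q_{i-1} + q_{i-2} with p_{-2}=0, p_{-1}=1, q_{-2}=1, q_{-1}=0), until the denominator exceeds 54:
  i=0: a_0=4, p_0 = 4*1 + 0 = 4, q_0 = 4*0 + 1 = 1.
  i=1: a_1=3, p_1 = 3*4 + 1 = 13, q_1 = 3*1 + 0 = 3.
  i=2: a_2=4, p_2 = 4*13 + 4 = 56, q_2 = 4*3 + 1 = 13.
  i=3: a_3=1, p_3 = 1*56 + 13 = 69, q_3 = 1*13 + 3 = 16.
  i=4: a_4=2, p_4 = 2*69 + 56 = 194, q_4 = 2*16 + 13 = 45.
  i=5: a_5=3, p_5 = 3*194 + 69 = 651, q_5 = 3*45 + 16 = 151.
q_5 = 151 > 54, so the last convergent with denominator <= 54 is p_4/q_4 = 194/45.
The closest fraction with denominator <= 54 is either p_4/q_4 or the intermediate fraction (k*p_4 + p_3)/(k*q_4 + q_3) with the largest k >= 1 whose denominator stays <= 54; these approach x as k grows, and every other convergent or intermediate fraction in range is farther away.
Largest k: floor((54 - q_3)/q_4) = floor((54 - 16)/45) = 0.
Since k = 0, no intermediate fraction beyond p_4/q_4 has denominator <= 54, so the convergent 194/45 is the closest (its error is |651*45 - 194*151|/(151*45) = 1/6795).

194/45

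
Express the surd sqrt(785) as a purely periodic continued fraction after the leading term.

Write x_i = (sqrt(785) + m_i)/d_i with (m_0, d_0) = (0, 1). a_0 = floor(sqrt(785)) = 28, since 28^2 = 784 <= 785 < 841 = 29^2.
Iterate m_{i+1} = d_i*a_i - m_i, d_{i+1} = (785 - m_{i+1}^2)/d_i, a_{i+1} = floor((a_0 + m_{i+1})/d_{i+1}):
  m_1 = 1*28 - 0 = 28, d_1 = (785 - 28^2)/1 = 1/1 = 1, a_1 = floor((28 + 28)/1) = 56.
  m_2 = 1*56 - 28 = 28, d_2 = (785 - 28^2)/1 = 1/1 = 1: (m_2, d_2) = (m_1, d_1) = (28, 1), so from here the quotient a_1 repeats; the period length is 1.
Hence the expansion of sqrt(785) is a_0 = 28 followed by the repeating block 56 (period 1).

[28; (56)]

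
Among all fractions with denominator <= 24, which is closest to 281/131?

15/7

Expand x = 281/131 as a continued fraction with the Euclidean algorithm:
  281 = 2*131 + 19, so a_0 = 2.
  131 = 6*19 + 17, so a_1 = 6.
  19 = 1*17 + 2, so a_2 = 1.
  17 = 8*2 + 1, so a_3 = 8.
  2 = 2*1 + 0, so a_4 = 2.
so x = [2; 6, 1, 8, 2].
Convergents (p_i = a_i*p_{i-1} + p_{i-2}, q_i = a_i*q_{i-1} + q_{i-2} with p_{-2}=0, p_{-1}=1, q_{-2}=1, q_{-1}=0), until the denominator exceeds 24:
  i=0: a_0=2, p_0 = 2*1 + 0 = 2, q_0 = 2*0 + 1 = 1.
  i=1: a_1=6, p_1 = 6*2 + 1 = 13, q_1 = 6*1 + 0 = 6.
  i=2: a_2=1, p_2 = 1*13 + 2 = 15, q_2 = 1*6 + 1 = 7.
  i=3: a_3=8, p_3 = 8*15 + 13 = 133, q_3 = 8*7 + 6 = 62.
q_3 = 62 > 24, so the last convergent with denominator <= 24 is p_2/q_2 = 15/7.
The closest fraction with denominator <= 24 is either p_2/q_2 or the intermediate fraction (k*p_2 + p_1)/(k*q_2 + q_1) with the largest k >= 1 whose denominator stays <= 24; these approach x as k grows, and every other convergent or intermediate fraction in range is farther away.
Largest k: floor((24 - q_1)/q_2) = floor((24 - 6)/7) = 2.
That gives (2*15 + 13)/(2*7 + 6) = 43/20.
Compare the errors: |x - 15/7| = |281*7 - 15*131|/(131*7) = 2/917, and |x - 43/20| = |281*20 - 43*131|/(131*20) = 13/2620.
Cross-multiplying, 2*2620 = 5240 < 11921 = 13*917, so 2/917 is smaller: the convergent 15/7 is closer to x than 43/20.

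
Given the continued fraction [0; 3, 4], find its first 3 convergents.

0/1, 1/3, 4/13

Using the convergent recurrence p_i = a_i*p_{i-1} + p_{i-2}, q_i = a_i*q_{i-1} + q_{i-2} with p_{-2}=0, p_{-1}=1, q_{-2}=1, q_{-1}=0:
  i=0: a_0=0, p_0 = 0*1 + 0 = 0, q_0 = 0*0 + 1 = 1.
  i=1: a_1=3, p_1 = 3*0 + 1 = 1, q_1 = 3*1 + 0 = 3.
  i=2: a_2=4, p_2 = 4*1 + 0 = 4, q_2 = 4*3 + 1 = 13.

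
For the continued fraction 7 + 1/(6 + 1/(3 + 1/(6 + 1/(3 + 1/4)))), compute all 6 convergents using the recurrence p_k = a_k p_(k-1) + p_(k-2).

Using the convergent recurrence p_i = a_i*p_{i-1} + p_{i-2}, q_i = a_i*q_{i-1} + q_{i-2} with p_{-2}=0, p_{-1}=1, q_{-2}=1, q_{-1}=0:
  i=0: a_0=7, p_0 = 7*1 + 0 = 7, q_0 = 7*0 + 1 = 1.
  i=1: a_1=6, p_1 = 6*7 + 1 = 43, q_1 = 6*1 + 0 = 6.
  i=2: a_2=3, p_2 = 3*43 + 7 = 136, q_2 = 3*6 + 1 = 19.
  i=3: a_3=6, p_3 = 6*136 + 43 = 859, q_3 = 6*19 + 6 = 120.
  i=4: a_4=3, p_4 = 3*859 + 136 = 2713, q_4 = 3*120 + 19 = 379.
  i=5: a_5=4, p_5 = 4*2713 + 859 = 11711, q_5 = 4*379 + 120 = 1636.

7/1, 43/6, 136/19, 859/120, 2713/379, 11711/1636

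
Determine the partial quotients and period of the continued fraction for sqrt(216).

Write x_i = (sqrt(216) + m_i)/d_i with (m_0, d_0) = (0, 1). a_0 = floor(sqrt(216)) = 14, since 14^2 = 196 <= 216 < 225 = 15^2.
Iterate m_{i+1} = d_i*a_i - m_i, d_{i+1} = (216 - m_{i+1}^2)/d_i, a_{i+1} = floor((a_0 + m_{i+1})/d_{i+1}):
  m_1 = 1*14 - 0 = 14, d_1 = (216 - 14^2)/1 = 20/1 = 20, a_1 = floor((14 + 14)/20) = 1.
  m_2 = 20*1 - 14 = 6, d_2 = (216 - 6^2)/20 = 180/20 = 9, a_2 = floor((14 + 6)/9) = 2.
  m_3 = 9*2 - 6 = 12, d_3 = (216 - 12^2)/9 = 72/9 = 8, a_3 = floor((14 + 12)/8) = 3.
  m_4 = 8*3 - 12 = 12, d_4 = (216 - 12^2)/8 = 72/8 = 9, a_4 = floor((14 + 12)/9) = 2.
  m_5 = 9*2 - 12 = 6, d_5 = (216 - 6^2)/9 = 180/9 = 20, a_5 = floor((14 + 6)/20) = 1.
  m_6 = 20*1 - 6 = 14, d_6 = (216 - 14^2)/20 = 20/20 = 1, a_6 = floor((14 + 14)/1) = 28.
  m_7 = 1*28 - 14 = 14, d_7 = (216 - 14^2)/1 = 20/1 = 20: (m_7, d_7) = (m_1, d_1) = (14, 20), so from here the quotients repeat a_1, ..., a_6; the period length is 6.
Hence the expansion of sqrt(216) is a_0 = 14 followed by the repeating block 1, 2, 3, 2, 1, 28 (period 6).

[14; (1, 2, 3, 2, 1, 28)]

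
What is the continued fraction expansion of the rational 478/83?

Run the Euclidean algorithm on 478 and 83; the successive quotients are the partial quotients a_0, a_1, ... (each step inverts the fractional part left over by the previous one):
  478 = 5*83 + 63, so a_0 = 5.
  83 = 1*63 + 20, so a_1 = 1.
  63 = 3*20 + 3, so a_2 = 3.
  20 = 6*3 + 2, so a_3 = 6.
  3 = 1*2 + 1, so a_4 = 1.
  2 = 2*1 + 0, so a_5 = 2.
The remainder reaches 0 after 6 divisions, so the expansion has 6 partial quotients, read off in order.

[5; 1, 3, 6, 1, 2]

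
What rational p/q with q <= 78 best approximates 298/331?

Expand x = 298/331 as a continued fraction with the Euclidean algorithm:
  298 = 0*331 + 298, so a_0 = 0.
  331 = 1*298 + 33, so a_1 = 1.
  298 = 9*33 + 1, so a_2 = 9.
  33 = 33*1 + 0, so a_3 = 33.
so x = [0; 1, 9, 33].
Convergents (p_i = a_i*p_{i-1} + p_{i-2}, q_i = a_i*q_{i-1} + q_{i-2} with p_{-2}=0, p_{-1}=1, q_{-2}=1, q_{-1}=0), until the denominator exceeds 78:
  i=0: a_0=0, p_0 = 0*1 + 0 = 0, q_0 = 0*0 + 1 = 1.
  i=1: a_1=1, p_1 = 1*0 + 1 = 1, q_1 = 1*1 + 0 = 1.
  i=2: a_2=9, p_2 = 9*1 + 0 = 9, q_2 = 9*1 + 1 = 10.
  i=3: a_3=33, p_3 = 33*9 + 1 = 298, q_3 = 33*10 + 1 = 331.
q_3 = 331 > 78, so the last convergent with denominator <= 78 is p_2/q_2 = 9/10.
The closest fraction with denominator <= 78 is either p_2/q_2 or the intermediate fraction (k*p_2 + p_1)/(k*q_2 + q_1) with the largest k >= 1 whose denominator stays <= 78; these approach x as k grows, and every other convergent or intermediate fraction in range is farther away.
Largest k: floor((78 - q_1)/q_2) = floor((78 - 1)/10) = 7.
That gives (7*9 + 1)/(7*10 + 1) = 64/71.
Compare the errors: |x - 9/10| = |298*10 - 9*331|/(331*10) = 1/3310, and |x - 64/71| = |298*71 - 64*331|/(331*71) = 26/23501.
Cross-multiplying, 1*23501 = 23501 < 86060 = 26*3310, so 1/3310 is smaller: the convergent 9/10 is closer to x than 64/71.

9/10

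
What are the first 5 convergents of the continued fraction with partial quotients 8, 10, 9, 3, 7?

Using the convergent recurrence p_i = a_i*p_{i-1} + p_{i-2}, q_i = a_i*q_{i-1} + q_{i-2} with p_{-2}=0, p_{-1}=1, q_{-2}=1, q_{-1}=0:
  i=0: a_0=8, p_0 = 8*1 + 0 = 8, q_0 = 8*0 + 1 = 1.
  i=1: a_1=10, p_1 = 10*8 + 1 = 81, q_1 = 10*1 + 0 = 10.
  i=2: a_2=9, p_2 = 9*81 + 8 = 737, q_2 = 9*10 + 1 = 91.
  i=3: a_3=3, p_3 = 3*737 + 81 = 2292, q_3 = 3*91 + 10 = 283.
  i=4: a_4=7, p_4 = 7*2292 + 737 = 16781, q_4 = 7*283 + 91 = 2072.

8/1, 81/10, 737/91, 2292/283, 16781/2072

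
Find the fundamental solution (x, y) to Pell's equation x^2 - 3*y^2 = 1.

First expand sqrt(3) as a continued fraction. With x_i = (sqrt(3) + m_i)/d_i and (m_0, d_0) = (0, 1): a_0 = floor(sqrt(3)) = 1, since 1^2 = 1 <= 3 < 4 = 2^2.
Iterate m_{i+1} = d_i*a_i - m_i, d_{i+1} = (3 - m_{i+1}^2)/d_i, a_{i+1} = floor((a_0 + m_{i+1})/d_{i+1}):
  m_1 = 1*1 - 0 = 1, d_1 = (3 - 1^2)/1 = 2/1 = 2, a_1 = floor((1 + 1)/2) = 1.
  m_2 = 2*1 - 1 = 1, d_2 = (3 - 1^2)/2 = 2/2 = 1, a_2 = floor((1 + 1)/1) = 2.
  m_3 = 1*2 - 1 = 1, d_3 = (3 - 1^2)/1 = 2/1 = 2: (m_3, d_3) = (m_1, d_1) = (1, 2), so from here the quotients repeat a_1, a_2; the period length is 2.
So sqrt(3) = [1; (1, 2)] with period length k = 2.
k is even, so the fundamental solution of x^2 - 3y^2 = 1 is (p_{k-1}, q_{k-1}) = (p_1, q_1); compute convergents through index 1.
Convergents (p_i = a_i*p_{i-1} + p_{i-2}, q_i = a_i*q_{i-1} + q_{i-2} with p_{-2}=0, p_{-1}=1, q_{-2}=1, q_{-1}=0):
  i=0: a_0=1, p_0 = 1*1 + 0 = 1, q_0 = 1*0 + 1 = 1.
  i=1: a_1=1, p_1 = 1*1 + 1 = 2, q_1 = 1*1 + 0 = 1.
Check: 2^2 - 3*1^2 = 4 - 3 = 1, so (x, y) = (2, 1) solves the equation, and by the theorem it is the least positive solution.

(x, y) = (2, 1)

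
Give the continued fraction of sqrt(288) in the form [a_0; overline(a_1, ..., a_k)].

[16; overline(1, 32)]

Write x_i = (sqrt(288) + m_i)/d_i with (m_0, d_0) = (0, 1). a_0 = floor(sqrt(288)) = 16, since 16^2 = 256 <= 288 < 289 = 17^2.
Iterate m_{i+1} = d_i*a_i - m_i, d_{i+1} = (288 - m_{i+1}^2)/d_i, a_{i+1} = floor((a_0 + m_{i+1})/d_{i+1}):
  m_1 = 1*16 - 0 = 16, d_1 = (288 - 16^2)/1 = 32/1 = 32, a_1 = floor((16 + 16)/32) = 1.
  m_2 = 32*1 - 16 = 16, d_2 = (288 - 16^2)/32 = 32/32 = 1, a_2 = floor((16 + 16)/1) = 32.
  m_3 = 1*32 - 16 = 16, d_3 = (288 - 16^2)/1 = 32/1 = 32: (m_3, d_3) = (m_1, d_1) = (16, 32), so from here the quotients repeat a_1, a_2; the period length is 2.
Hence the expansion of sqrt(288) is a_0 = 16 followed by the repeating block 1, 32 (period 2).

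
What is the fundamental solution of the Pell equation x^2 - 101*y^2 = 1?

(x, y) = (201, 20)

First expand sqrt(101) as a continued fraction. With x_i = (sqrt(101) + m_i)/d_i and (m_0, d_0) = (0, 1): a_0 = floor(sqrt(101)) = 10, since 10^2 = 100 <= 101 < 121 = 11^2.
Iterate m_{i+1} = d_i*a_i - m_i, d_{i+1} = (101 - m_{i+1}^2)/d_i, a_{i+1} = floor((a_0 + m_{i+1})/d_{i+1}):
  m_1 = 1*10 - 0 = 10, d_1 = (101 - 10^2)/1 = 1/1 = 1, a_1 = floor((10 + 10)/1) = 20.
  m_2 = 1*20 - 10 = 10, d_2 = (101 - 10^2)/1 = 1/1 = 1: (m_2, d_2) = (m_1, d_1) = (10, 1), so from here the quotient a_1 repeats; the period length is 1.
So sqrt(101) = [10; (20)] with period length k = 1.
k is odd, so (p_{k-1}, q_{k-1}) only solves x^2 - 101y^2 = -1 and the fundamental solution of x^2 - 101y^2 = 1 is (p_{2k-1}, q_{2k-1}) = (p_1, q_1); compute convergents through index 1, running through the period twice.
Convergents (p_i = a_i*p_{i-1} + p_{i-2}, q_i = a_i*q_{i-1} + q_{i-2} with p_{-2}=0, p_{-1}=1, q_{-2}=1, q_{-1}=0):
  i=0: a_0=10, p_0 = 10*1 + 0 = 10, q_0 = 10*0 + 1 = 1.
  i=1: a_1=20, p_1 = 20*10 + 1 = 201, q_1 = 20*1 + 0 = 20.
Indeed p_0^2 - 101*q_0^2 = 100 - 101 = -1, not +1.
Check: 201^2 - 101*20^2 = 40401 - 40400 = 1, so (x, y) = (201, 20) solves the equation, and by the theorem it is the least positive solution.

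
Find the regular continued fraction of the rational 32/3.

Run the Euclidean algorithm on 32 and 3; the successive quotients are the partial quotients a_0, a_1, ... (each step inverts the fractional part left over by the previous one):
  32 = 10*3 + 2, so a_0 = 10.
  3 = 1*2 + 1, so a_1 = 1.
  2 = 2*1 + 0, so a_2 = 2.
The remainder reaches 0 after 3 divisions, so the expansion has 3 partial quotients, read off in order.

[10; 1, 2]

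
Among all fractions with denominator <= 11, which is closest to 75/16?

Expand x = 75/16 as a continued fraction with the Euclidean algorithm:
  75 = 4*16 + 11, so a_0 = 4.
  16 = 1*11 + 5, so a_1 = 1.
  11 = 2*5 + 1, so a_2 = 2.
  5 = 5*1 + 0, so a_3 = 5.
so x = [4; 1, 2, 5].
Convergents (p_i = a_i*p_{i-1} + p_{i-2}, q_i = a_i*q_{i-1} + q_{i-2} with p_{-2}=0, p_{-1}=1, q_{-2}=1, q_{-1}=0), until the denominator exceeds 11:
  i=0: a_0=4, p_0 = 4*1 + 0 = 4, q_0 = 4*0 + 1 = 1.
  i=1: a_1=1, p_1 = 1*4 + 1 = 5, q_1 = 1*1 + 0 = 1.
  i=2: a_2=2, p_2 = 2*5 + 4 = 14, q_2 = 2*1 + 1 = 3.
  i=3: a_3=5, p_3 = 5*14 + 5 = 75, q_3 = 5*3 + 1 = 16.
q_3 = 16 > 11, so the last convergent with denominator <= 11 is p_2/q_2 = 14/3.
The closest fraction with denominator <= 11 is either p_2/q_2 or the intermediate fraction (k*p_2 + p_1)/(k*q_2 + q_1) with the largest k >= 1 whose denominator stays <= 11; these approach x as k grows, and every other convergent or intermediate fraction in range is farther away.
Largest k: floor((11 - q_1)/q_2) = floor((11 - 1)/3) = 3.
That gives (3*14 + 5)/(3*3 + 1) = 47/10.
Compare the errors: |x - 14/3| = |75*3 - 14*16|/(16*3) = 1/48, and |x - 47/10| = |75*10 - 47*16|/(16*10) = 2/160.
Cross-multiplying, 2*48 = 96 < 160 = 1*160, so 2/160 is smaller: the intermediate fraction 47/10 is closer to x than 14/3.

47/10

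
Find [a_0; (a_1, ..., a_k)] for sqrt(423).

Write x_i = (sqrt(423) + m_i)/d_i with (m_0, d_0) = (0, 1). a_0 = floor(sqrt(423)) = 20, since 20^2 = 400 <= 423 < 441 = 21^2.
Iterate m_{i+1} = d_i*a_i - m_i, d_{i+1} = (423 - m_{i+1}^2)/d_i, a_{i+1} = floor((a_0 + m_{i+1})/d_{i+1}):
  m_1 = 1*20 - 0 = 20, d_1 = (423 - 20^2)/1 = 23/1 = 23, a_1 = floor((20 + 20)/23) = 1.
  m_2 = 23*1 - 20 = 3, d_2 = (423 - 3^2)/23 = 414/23 = 18, a_2 = floor((20 + 3)/18) = 1.
  m_3 = 18*1 - 3 = 15, d_3 = (423 - 15^2)/18 = 198/18 = 11, a_3 = floor((20 + 15)/11) = 3.
  m_4 = 11*3 - 15 = 18, d_4 = (423 - 18^2)/11 = 99/11 = 9, a_4 = floor((20 + 18)/9) = 4.
  m_5 = 9*4 - 18 = 18, d_5 = (423 - 18^2)/9 = 99/9 = 11, a_5 = floor((20 + 18)/11) = 3.
  m_6 = 11*3 - 18 = 15, d_6 = (423 - 15^2)/11 = 198/11 = 18, a_6 = floor((20 + 15)/18) = 1.
  m_7 = 18*1 - 15 = 3, d_7 = (423 - 3^2)/18 = 414/18 = 23, a_7 = floor((20 + 3)/23) = 1.
  m_8 = 23*1 - 3 = 20, d_8 = (423 - 20^2)/23 = 23/23 = 1, a_8 = floor((20 + 20)/1) = 40.
  m_9 = 1*40 - 20 = 20, d_9 = (423 - 20^2)/1 = 23/1 = 23: (m_9, d_9) = (m_1, d_1) = (20, 23), so from here the quotients repeat a_1, ..., a_8; the period length is 8.
Hence the expansion of sqrt(423) is a_0 = 20 followed by the repeating block 1, 1, 3, 4, 3, 1, 1, 40 (period 8).

[20; (1, 1, 3, 4, 3, 1, 1, 40)]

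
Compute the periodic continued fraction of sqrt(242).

Write x_i = (sqrt(242) + m_i)/d_i with (m_0, d_0) = (0, 1). a_0 = floor(sqrt(242)) = 15, since 15^2 = 225 <= 242 < 256 = 16^2.
Iterate m_{i+1} = d_i*a_i - m_i, d_{i+1} = (242 - m_{i+1}^2)/d_i, a_{i+1} = floor((a_0 + m_{i+1})/d_{i+1}):
  m_1 = 1*15 - 0 = 15, d_1 = (242 - 15^2)/1 = 17/1 = 17, a_1 = floor((15 + 15)/17) = 1.
  m_2 = 17*1 - 15 = 2, d_2 = (242 - 2^2)/17 = 238/17 = 14, a_2 = floor((15 + 2)/14) = 1.
  m_3 = 14*1 - 2 = 12, d_3 = (242 - 12^2)/14 = 98/14 = 7, a_3 = floor((15 + 12)/7) = 3.
  m_4 = 7*3 - 12 = 9, d_4 = (242 - 9^2)/7 = 161/7 = 23, a_4 = floor((15 + 9)/23) = 1.
  m_5 = 23*1 - 9 = 14, d_5 = (242 - 14^2)/23 = 46/23 = 2, a_5 = floor((15 + 14)/2) = 14.
  m_6 = 2*14 - 14 = 14, d_6 = (242 - 14^2)/2 = 46/2 = 23, a_6 = floor((15 + 14)/23) = 1.
  m_7 = 23*1 - 14 = 9, d_7 = (242 - 9^2)/23 = 161/23 = 7, a_7 = floor((15 + 9)/7) = 3.
  m_8 = 7*3 - 9 = 12, d_8 = (242 - 12^2)/7 = 98/7 = 14, a_8 = floor((15 + 12)/14) = 1.
  m_9 = 14*1 - 12 = 2, d_9 = (242 - 2^2)/14 = 238/14 = 17, a_9 = floor((15 + 2)/17) = 1.
  m_10 = 17*1 - 2 = 15, d_10 = (242 - 15^2)/17 = 17/17 = 1, a_10 = floor((15 + 15)/1) = 30.
  m_11 = 1*30 - 15 = 15, d_11 = (242 - 15^2)/1 = 17/1 = 17: (m_11, d_11) = (m_1, d_1) = (15, 17), so from here the quotients repeat a_1, ..., a_10; the period length is 10.
Hence the expansion of sqrt(242) is a_0 = 15 followed by the repeating block 1, 1, 3, 1, 14, 1, 3, 1, 1, 30 (period 10).

[15; (1, 1, 3, 1, 14, 1, 3, 1, 1, 30)]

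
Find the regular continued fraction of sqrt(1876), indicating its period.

Write x_i = (sqrt(1876) + m_i)/d_i with (m_0, d_0) = (0, 1). a_0 = floor(sqrt(1876)) = 43, since 43^2 = 1849 <= 1876 < 1936 = 44^2.
Iterate m_{i+1} = d_i*a_i - m_i, d_{i+1} = (1876 - m_{i+1}^2)/d_i, a_{i+1} = floor((a_0 + m_{i+1})/d_{i+1}):
  m_1 = 1*43 - 0 = 43, d_1 = (1876 - 43^2)/1 = 27/1 = 27, a_1 = floor((43 + 43)/27) = 3.
  m_2 = 27*3 - 43 = 38, d_2 = (1876 - 38^2)/27 = 432/27 = 16, a_2 = floor((43 + 38)/16) = 5.
  m_3 = 16*5 - 38 = 42, d_3 = (1876 - 42^2)/16 = 112/16 = 7, a_3 = floor((43 + 42)/7) = 12.
  m_4 = 7*12 - 42 = 42, d_4 = (1876 - 42^2)/7 = 112/7 = 16, a_4 = floor((43 + 42)/16) = 5.
  m_5 = 16*5 - 42 = 38, d_5 = (1876 - 38^2)/16 = 432/16 = 27, a_5 = floor((43 + 38)/27) = 3.
  m_6 = 27*3 - 38 = 43, d_6 = (1876 - 43^2)/27 = 27/27 = 1, a_6 = floor((43 + 43)/1) = 86.
  m_7 = 1*86 - 43 = 43, d_7 = (1876 - 43^2)/1 = 27/1 = 27: (m_7, d_7) = (m_1, d_1) = (43, 27), so from here the quotients repeat a_1, ..., a_6; the period length is 6.
Hence the expansion of sqrt(1876) is a_0 = 43 followed by the repeating block 3, 5, 12, 5, 3, 86 (period 6).

[43; (3, 5, 12, 5, 3, 86)]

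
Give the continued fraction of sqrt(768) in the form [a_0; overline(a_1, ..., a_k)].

Write x_i = (sqrt(768) + m_i)/d_i with (m_0, d_0) = (0, 1). a_0 = floor(sqrt(768)) = 27, since 27^2 = 729 <= 768 < 784 = 28^2.
Iterate m_{i+1} = d_i*a_i - m_i, d_{i+1} = (768 - m_{i+1}^2)/d_i, a_{i+1} = floor((a_0 + m_{i+1})/d_{i+1}):
  m_1 = 1*27 - 0 = 27, d_1 = (768 - 27^2)/1 = 39/1 = 39, a_1 = floor((27 + 27)/39) = 1.
  m_2 = 39*1 - 27 = 12, d_2 = (768 - 12^2)/39 = 624/39 = 16, a_2 = floor((27 + 12)/16) = 2.
  m_3 = 16*2 - 12 = 20, d_3 = (768 - 20^2)/16 = 368/16 = 23, a_3 = floor((27 + 20)/23) = 2.
  m_4 = 23*2 - 20 = 26, d_4 = (768 - 26^2)/23 = 92/23 = 4, a_4 = floor((27 + 26)/4) = 13.
  m_5 = 4*13 - 26 = 26, d_5 = (768 - 26^2)/4 = 92/4 = 23, a_5 = floor((27 + 26)/23) = 2.
  m_6 = 23*2 - 26 = 20, d_6 = (768 - 20^2)/23 = 368/23 = 16, a_6 = floor((27 + 20)/16) = 2.
  m_7 = 16*2 - 20 = 12, d_7 = (768 - 12^2)/16 = 624/16 = 39, a_7 = floor((27 + 12)/39) = 1.
  m_8 = 39*1 - 12 = 27, d_8 = (768 - 27^2)/39 = 39/39 = 1, a_8 = floor((27 + 27)/1) = 54.
  m_9 = 1*54 - 27 = 27, d_9 = (768 - 27^2)/1 = 39/1 = 39: (m_9, d_9) = (m_1, d_1) = (27, 39), so from here the quotients repeat a_1, ..., a_8; the period length is 8.
Hence the expansion of sqrt(768) is a_0 = 27 followed by the repeating block 1, 2, 2, 13, 2, 2, 1, 54 (period 8).

[27; overline(1, 2, 2, 13, 2, 2, 1, 54)]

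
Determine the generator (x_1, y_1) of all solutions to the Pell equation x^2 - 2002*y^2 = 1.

(x, y) = (11325887, 253128)

First expand sqrt(2002) as a continued fraction. With x_i = (sqrt(2002) + m_i)/d_i and (m_0, d_0) = (0, 1): a_0 = floor(sqrt(2002)) = 44, since 44^2 = 1936 <= 2002 < 2025 = 45^2.
Iterate m_{i+1} = d_i*a_i - m_i, d_{i+1} = (2002 - m_{i+1}^2)/d_i, a_{i+1} = floor((a_0 + m_{i+1})/d_{i+1}):
  m_1 = 1*44 - 0 = 44, d_1 = (2002 - 44^2)/1 = 66/1 = 66, a_1 = floor((44 + 44)/66) = 1.
  m_2 = 66*1 - 44 = 22, d_2 = (2002 - 22^2)/66 = 1518/66 = 23, a_2 = floor((44 + 22)/23) = 2.
  m_3 = 23*2 - 22 = 24, d_3 = (2002 - 24^2)/23 = 1426/23 = 62, a_3 = floor((44 + 24)/62) = 1.
  m_4 = 62*1 - 24 = 38, d_4 = (2002 - 38^2)/62 = 558/62 = 9, a_4 = floor((44 + 38)/9) = 9.
  m_5 = 9*9 - 38 = 43, d_5 = (2002 - 43^2)/9 = 153/9 = 17, a_5 = floor((44 + 43)/17) = 5.
  m_6 = 17*5 - 43 = 42, d_6 = (2002 - 42^2)/17 = 238/17 = 14, a_6 = floor((44 + 42)/14) = 6.
  m_7 = 14*6 - 42 = 42, d_7 = (2002 - 42^2)/14 = 238/14 = 17, a_7 = floor((44 + 42)/17) = 5.
  m_8 = 17*5 - 42 = 43, d_8 = (2002 - 43^2)/17 = 153/17 = 9, a_8 = floor((44 + 43)/9) = 9.
  m_9 = 9*9 - 43 = 38, d_9 = (2002 - 38^2)/9 = 558/9 = 62, a_9 = floor((44 + 38)/62) = 1.
  m_10 = 62*1 - 38 = 24, d_10 = (2002 - 24^2)/62 = 1426/62 = 23, a_10 = floor((44 + 24)/23) = 2.
  m_11 = 23*2 - 24 = 22, d_11 = (2002 - 22^2)/23 = 1518/23 = 66, a_11 = floor((44 + 22)/66) = 1.
  m_12 = 66*1 - 22 = 44, d_12 = (2002 - 44^2)/66 = 66/66 = 1, a_12 = floor((44 + 44)/1) = 88.
  m_13 = 1*88 - 44 = 44, d_13 = (2002 - 44^2)/1 = 66/1 = 66: (m_13, d_13) = (m_1, d_1) = (44, 66), so from here the quotients repeat a_1, ..., a_12; the period length is 12.
So sqrt(2002) = [44; (1, 2, 1, 9, 5, 6, 5, 9, 1, 2, 1, 88)] with period length k = 12.
k is even, so the fundamental solution of x^2 - 2002y^2 = 1 is (p_{k-1}, q_{k-1}) = (p_11, q_11); compute convergents through index 11.
Convergents (p_i = a_i*p_{i-1} + p_{i-2}, q_i = a_i*q_{i-1} + q_{i-2} with p_{-2}=0, p_{-1}=1, q_{-2}=1, q_{-1}=0):
  i=0: a_0=44, p_0 = 44*1 + 0 = 44, q_0 = 44*0 + 1 = 1.
  i=1: a_1=1, p_1 = 1*44 + 1 = 45, q_1 = 1*1 + 0 = 1.
  i=2: a_2=2, p_2 = 2*45 + 44 = 134, q_2 = 2*1 + 1 = 3.
  i=3: a_3=1, p_3 = 1*134 + 45 = 179, q_3 = 1*3 + 1 = 4.
  i=4: a_4=9, p_4 = 9*179 + 134 = 1745, q_4 = 9*4 + 3 = 39.
  i=5: a_5=5, p_5 = 5*1745 + 179 = 8904, q_5 = 5*39 + 4 = 199.
  i=6: a_6=6, p_6 = 6*8904 + 1745 = 55169, q_6 = 6*199 + 39 = 1233.
  i=7: a_7=5, p_7 = 5*55169 + 8904 = 284749, q_7 = 5*1233 + 199 = 6364.
  i=8: a_8=9, p_8 = 9*284749 + 55169 = 2617910, q_8 = 9*6364 + 1233 = 58509.
  i=9: a_9=1, p_9 = 1*2617910 + 284749 = 2902659, q_9 = 1*58509 + 6364 = 64873.
  i=10: a_10=2, p_10 = 2*2902659 + 2617910 = 8423228, q_10 = 2*64873 + 58509 = 188255.
  i=11: a_11=1, p_11 = 1*8423228 + 2902659 = 11325887, q_11 = 1*188255 + 64873 = 253128.
Check: 11325887^2 - 2002*253128^2 = 128275716336769 - 128275716336768 = 1, so (x, y) = (11325887, 253128) solves the equation, and by the theorem it is the least positive solution.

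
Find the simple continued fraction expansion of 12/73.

Run the Euclidean algorithm on 12 and 73; the successive quotients are the partial quotients a_0, a_1, ... (each step inverts the fractional part left over by the previous one):
  12 = 0*73 + 12, so a_0 = 0.
  73 = 6*12 + 1, so a_1 = 6.
  12 = 12*1 + 0, so a_2 = 12.
The remainder reaches 0 after 3 divisions, so the expansion has 3 partial quotients, read off in order.

[0; 6, 12]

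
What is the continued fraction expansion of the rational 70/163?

[0; 2, 3, 23]

Run the Euclidean algorithm on 70 and 163; the successive quotients are the partial quotients a_0, a_1, ... (each step inverts the fractional part left over by the previous one):
  70 = 0*163 + 70, so a_0 = 0.
  163 = 2*70 + 23, so a_1 = 2.
  70 = 3*23 + 1, so a_2 = 3.
  23 = 23*1 + 0, so a_3 = 23.
The remainder reaches 0 after 4 divisions, so the expansion has 4 partial quotients, read off in order.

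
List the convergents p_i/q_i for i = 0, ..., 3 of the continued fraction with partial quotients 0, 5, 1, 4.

Using the convergent recurrence p_i = a_i*p_{i-1} + p_{i-2}, q_i = a_i*q_{i-1} + q_{i-2} with p_{-2}=0, p_{-1}=1, q_{-2}=1, q_{-1}=0:
  i=0: a_0=0, p_0 = 0*1 + 0 = 0, q_0 = 0*0 + 1 = 1.
  i=1: a_1=5, p_1 = 5*0 + 1 = 1, q_1 = 5*1 + 0 = 5.
  i=2: a_2=1, p_2 = 1*1 + 0 = 1, q_2 = 1*5 + 1 = 6.
  i=3: a_3=4, p_3 = 4*1 + 1 = 5, q_3 = 4*6 + 5 = 29.

0/1, 1/5, 1/6, 5/29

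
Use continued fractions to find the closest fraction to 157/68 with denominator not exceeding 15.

30/13

Expand x = 157/68 as a continued fraction with the Euclidean algorithm:
  157 = 2*68 + 21, so a_0 = 2.
  68 = 3*21 + 5, so a_1 = 3.
  21 = 4*5 + 1, so a_2 = 4.
  5 = 5*1 + 0, so a_3 = 5.
so x = [2; 3, 4, 5].
Convergents (p_i = a_i*p_{i-1} + p_{i-2}, q_i = a_i*q_{i-1} + q_{i-2} with p_{-2}=0, p_{-1}=1, q_{-2}=1, q_{-1}=0), until the denominator exceeds 15:
  i=0: a_0=2, p_0 = 2*1 + 0 = 2, q_0 = 2*0 + 1 = 1.
  i=1: a_1=3, p_1 = 3*2 + 1 = 7, q_1 = 3*1 + 0 = 3.
  i=2: a_2=4, p_2 = 4*7 + 2 = 30, q_2 = 4*3 + 1 = 13.
  i=3: a_3=5, p_3 = 5*30 + 7 = 157, q_3 = 5*13 + 3 = 68.
q_3 = 68 > 15, so the last convergent with denominator <= 15 is p_2/q_2 = 30/13.
The closest fraction with denominator <= 15 is either p_2/q_2 or the intermediate fraction (k*p_2 + p_1)/(k*q_2 + q_1) with the largest k >= 1 whose denominator stays <= 15; these approach x as k grows, and every other convergent or intermediate fraction in range is farther away.
Largest k: floor((15 - q_1)/q_2) = floor((15 - 3)/13) = 0.
Since k = 0, no intermediate fraction beyond p_2/q_2 has denominator <= 15, so the convergent 30/13 is the closest (its error is |157*13 - 30*68|/(68*13) = 1/884).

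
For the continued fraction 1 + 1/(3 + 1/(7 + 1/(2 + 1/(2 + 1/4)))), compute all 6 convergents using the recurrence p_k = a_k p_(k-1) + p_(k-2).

1/1, 4/3, 29/22, 62/47, 153/116, 674/511

Using the convergent recurrence p_i = a_i*p_{i-1} + p_{i-2}, q_i = a_i*q_{i-1} + q_{i-2} with p_{-2}=0, p_{-1}=1, q_{-2}=1, q_{-1}=0:
  i=0: a_0=1, p_0 = 1*1 + 0 = 1, q_0 = 1*0 + 1 = 1.
  i=1: a_1=3, p_1 = 3*1 + 1 = 4, q_1 = 3*1 + 0 = 3.
  i=2: a_2=7, p_2 = 7*4 + 1 = 29, q_2 = 7*3 + 1 = 22.
  i=3: a_3=2, p_3 = 2*29 + 4 = 62, q_3 = 2*22 + 3 = 47.
  i=4: a_4=2, p_4 = 2*62 + 29 = 153, q_4 = 2*47 + 22 = 116.
  i=5: a_5=4, p_5 = 4*153 + 62 = 674, q_5 = 4*116 + 47 = 511.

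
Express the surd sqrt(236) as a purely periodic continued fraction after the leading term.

Write x_i = (sqrt(236) + m_i)/d_i with (m_0, d_0) = (0, 1). a_0 = floor(sqrt(236)) = 15, since 15^2 = 225 <= 236 < 256 = 16^2.
Iterate m_{i+1} = d_i*a_i - m_i, d_{i+1} = (236 - m_{i+1}^2)/d_i, a_{i+1} = floor((a_0 + m_{i+1})/d_{i+1}):
  m_1 = 1*15 - 0 = 15, d_1 = (236 - 15^2)/1 = 11/1 = 11, a_1 = floor((15 + 15)/11) = 2.
  m_2 = 11*2 - 15 = 7, d_2 = (236 - 7^2)/11 = 187/11 = 17, a_2 = floor((15 + 7)/17) = 1.
  m_3 = 17*1 - 7 = 10, d_3 = (236 - 10^2)/17 = 136/17 = 8, a_3 = floor((15 + 10)/8) = 3.
  m_4 = 8*3 - 10 = 14, d_4 = (236 - 14^2)/8 = 40/8 = 5, a_4 = floor((15 + 14)/5) = 5.
  m_5 = 5*5 - 14 = 11, d_5 = (236 - 11^2)/5 = 115/5 = 23, a_5 = floor((15 + 11)/23) = 1.
  m_6 = 23*1 - 11 = 12, d_6 = (236 - 12^2)/23 = 92/23 = 4, a_6 = floor((15 + 12)/4) = 6.
  m_7 = 4*6 - 12 = 12, d_7 = (236 - 12^2)/4 = 92/4 = 23, a_7 = floor((15 + 12)/23) = 1.
  m_8 = 23*1 - 12 = 11, d_8 = (236 - 11^2)/23 = 115/23 = 5, a_8 = floor((15 + 11)/5) = 5.
  m_9 = 5*5 - 11 = 14, d_9 = (236 - 14^2)/5 = 40/5 = 8, a_9 = floor((15 + 14)/8) = 3.
  m_10 = 8*3 - 14 = 10, d_10 = (236 - 10^2)/8 = 136/8 = 17, a_10 = floor((15 + 10)/17) = 1.
  m_11 = 17*1 - 10 = 7, d_11 = (236 - 7^2)/17 = 187/17 = 11, a_11 = floor((15 + 7)/11) = 2.
  m_12 = 11*2 - 7 = 15, d_12 = (236 - 15^2)/11 = 11/11 = 1, a_12 = floor((15 + 15)/1) = 30.
  m_13 = 1*30 - 15 = 15, d_13 = (236 - 15^2)/1 = 11/1 = 11: (m_13, d_13) = (m_1, d_1) = (15, 11), so from here the quotients repeat a_1, ..., a_12; the period length is 12.
Hence the expansion of sqrt(236) is a_0 = 15 followed by the repeating block 2, 1, 3, 5, 1, 6, 1, 5, 3, 1, 2, 30 (period 12).

[15; (2, 1, 3, 5, 1, 6, 1, 5, 3, 1, 2, 30)]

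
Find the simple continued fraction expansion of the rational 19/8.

[2; 2, 1, 2]

Run the Euclidean algorithm on 19 and 8; the successive quotients are the partial quotients a_0, a_1, ... (each step inverts the fractional part left over by the previous one):
  19 = 2*8 + 3, so a_0 = 2.
  8 = 2*3 + 2, so a_1 = 2.
  3 = 1*2 + 1, so a_2 = 1.
  2 = 2*1 + 0, so a_3 = 2.
The remainder reaches 0 after 4 divisions, so the expansion has 4 partial quotients, read off in order.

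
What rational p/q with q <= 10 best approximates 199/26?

23/3

Expand x = 199/26 as a continued fraction with the Euclidean algorithm:
  199 = 7*26 + 17, so a_0 = 7.
  26 = 1*17 + 9, so a_1 = 1.
  17 = 1*9 + 8, so a_2 = 1.
  9 = 1*8 + 1, so a_3 = 1.
  8 = 8*1 + 0, so a_4 = 8.
so x = [7; 1, 1, 1, 8].
Convergents (p_i = a_i*p_{i-1} + p_{i-2}, q_i = a_i*q_{i-1} + q_{i-2} with p_{-2}=0, p_{-1}=1, q_{-2}=1, q_{-1}=0), until the denominator exceeds 10:
  i=0: a_0=7, p_0 = 7*1 + 0 = 7, q_0 = 7*0 + 1 = 1.
  i=1: a_1=1, p_1 = 1*7 + 1 = 8, q_1 = 1*1 + 0 = 1.
  i=2: a_2=1, p_2 = 1*8 + 7 = 15, q_2 = 1*1 + 1 = 2.
  i=3: a_3=1, p_3 = 1*15 + 8 = 23, q_3 = 1*2 + 1 = 3.
  i=4: a_4=8, p_4 = 8*23 + 15 = 199, q_4 = 8*3 + 2 = 26.
q_4 = 26 > 10, so the last convergent with denominator <= 10 is p_3/q_3 = 23/3.
The closest fraction with denominator <= 10 is either p_3/q_3 or the intermediate fraction (k*p_3 + p_2)/(k*q_3 + q_2) with the largest k >= 1 whose denominator stays <= 10; these approach x as k grows, and every other convergent or intermediate fraction in range is farther away.
Largest k: floor((10 - q_2)/q_3) = floor((10 - 2)/3) = 2.
That gives (2*23 + 15)/(2*3 + 2) = 61/8.
Compare the errors: |x - 23/3| = |199*3 - 23*26|/(26*3) = 1/78, and |x - 61/8| = |199*8 - 61*26|/(26*8) = 6/208.
Cross-multiplying, 1*208 = 208 < 468 = 6*78, so 1/78 is smaller: the convergent 23/3 is closer to x than 61/8.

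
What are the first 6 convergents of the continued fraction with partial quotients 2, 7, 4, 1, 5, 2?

Using the convergent recurrence p_i = a_i*p_{i-1} + p_{i-2}, q_i = a_i*q_{i-1} + q_{i-2} with p_{-2}=0, p_{-1}=1, q_{-2}=1, q_{-1}=0:
  i=0: a_0=2, p_0 = 2*1 + 0 = 2, q_0 = 2*0 + 1 = 1.
  i=1: a_1=7, p_1 = 7*2 + 1 = 15, q_1 = 7*1 + 0 = 7.
  i=2: a_2=4, p_2 = 4*15 + 2 = 62, q_2 = 4*7 + 1 = 29.
  i=3: a_3=1, p_3 = 1*62 + 15 = 77, q_3 = 1*29 + 7 = 36.
  i=4: a_4=5, p_4 = 5*77 + 62 = 447, q_4 = 5*36 + 29 = 209.
  i=5: a_5=2, p_5 = 2*447 + 77 = 971, q_5 = 2*209 + 36 = 454.

2/1, 15/7, 62/29, 77/36, 447/209, 971/454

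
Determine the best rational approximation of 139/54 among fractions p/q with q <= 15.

18/7

Expand x = 139/54 as a continued fraction with the Euclidean algorithm:
  139 = 2*54 + 31, so a_0 = 2.
  54 = 1*31 + 23, so a_1 = 1.
  31 = 1*23 + 8, so a_2 = 1.
  23 = 2*8 + 7, so a_3 = 2.
  8 = 1*7 + 1, so a_4 = 1.
  7 = 7*1 + 0, so a_5 = 7.
so x = [2; 1, 1, 2, 1, 7].
Convergents (p_i = a_i*p_{i-1} + p_{i-2}, q_i = a_i*q_{i-1} + q_{i-2} with p_{-2}=0, p_{-1}=1, q_{-2}=1, q_{-1}=0), until the denominator exceeds 15:
  i=0: a_0=2, p_0 = 2*1 + 0 = 2, q_0 = 2*0 + 1 = 1.
  i=1: a_1=1, p_1 = 1*2 + 1 = 3, q_1 = 1*1 + 0 = 1.
  i=2: a_2=1, p_2 = 1*3 + 2 = 5, q_2 = 1*1 + 1 = 2.
  i=3: a_3=2, p_3 = 2*5 + 3 = 13, q_3 = 2*2 + 1 = 5.
  i=4: a_4=1, p_4 = 1*13 + 5 = 18, q_4 = 1*5 + 2 = 7.
  i=5: a_5=7, p_5 = 7*18 + 13 = 139, q_5 = 7*7 + 5 = 54.
q_5 = 54 > 15, so the last convergent with denominator <= 15 is p_4/q_4 = 18/7.
The closest fraction with denominator <= 15 is either p_4/q_4 or the intermediate fraction (k*p_4 + p_3)/(k*q_4 + q_3) with the largest k >= 1 whose denominator stays <= 15; these approach x as k grows, and every other convergent or intermediate fraction in range is farther away.
Largest k: floor((15 - q_3)/q_4) = floor((15 - 5)/7) = 1.
That gives (1*18 + 13)/(1*7 + 5) = 31/12.
Compare the errors: |x - 18/7| = |139*7 - 18*54|/(54*7) = 1/378, and |x - 31/12| = |139*12 - 31*54|/(54*12) = 6/648.
Cross-multiplying, 1*648 = 648 < 2268 = 6*378, so 1/378 is smaller: the convergent 18/7 is closer to x than 31/12.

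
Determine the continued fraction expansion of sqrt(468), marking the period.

[21; (1, 1, 1, 2, 1, 1, 1, 42)]

Write x_i = (sqrt(468) + m_i)/d_i with (m_0, d_0) = (0, 1). a_0 = floor(sqrt(468)) = 21, since 21^2 = 441 <= 468 < 484 = 22^2.
Iterate m_{i+1} = d_i*a_i - m_i, d_{i+1} = (468 - m_{i+1}^2)/d_i, a_{i+1} = floor((a_0 + m_{i+1})/d_{i+1}):
  m_1 = 1*21 - 0 = 21, d_1 = (468 - 21^2)/1 = 27/1 = 27, a_1 = floor((21 + 21)/27) = 1.
  m_2 = 27*1 - 21 = 6, d_2 = (468 - 6^2)/27 = 432/27 = 16, a_2 = floor((21 + 6)/16) = 1.
  m_3 = 16*1 - 6 = 10, d_3 = (468 - 10^2)/16 = 368/16 = 23, a_3 = floor((21 + 10)/23) = 1.
  m_4 = 23*1 - 10 = 13, d_4 = (468 - 13^2)/23 = 299/23 = 13, a_4 = floor((21 + 13)/13) = 2.
  m_5 = 13*2 - 13 = 13, d_5 = (468 - 13^2)/13 = 299/13 = 23, a_5 = floor((21 + 13)/23) = 1.
  m_6 = 23*1 - 13 = 10, d_6 = (468 - 10^2)/23 = 368/23 = 16, a_6 = floor((21 + 10)/16) = 1.
  m_7 = 16*1 - 10 = 6, d_7 = (468 - 6^2)/16 = 432/16 = 27, a_7 = floor((21 + 6)/27) = 1.
  m_8 = 27*1 - 6 = 21, d_8 = (468 - 21^2)/27 = 27/27 = 1, a_8 = floor((21 + 21)/1) = 42.
  m_9 = 1*42 - 21 = 21, d_9 = (468 - 21^2)/1 = 27/1 = 27: (m_9, d_9) = (m_1, d_1) = (21, 27), so from here the quotients repeat a_1, ..., a_8; the period length is 8.
Hence the expansion of sqrt(468) is a_0 = 21 followed by the repeating block 1, 1, 1, 2, 1, 1, 1, 42 (period 8).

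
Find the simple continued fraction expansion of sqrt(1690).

[41; (9, 8, 9, 82)]

Write x_i = (sqrt(1690) + m_i)/d_i with (m_0, d_0) = (0, 1). a_0 = floor(sqrt(1690)) = 41, since 41^2 = 1681 <= 1690 < 1764 = 42^2.
Iterate m_{i+1} = d_i*a_i - m_i, d_{i+1} = (1690 - m_{i+1}^2)/d_i, a_{i+1} = floor((a_0 + m_{i+1})/d_{i+1}):
  m_1 = 1*41 - 0 = 41, d_1 = (1690 - 41^2)/1 = 9/1 = 9, a_1 = floor((41 + 41)/9) = 9.
  m_2 = 9*9 - 41 = 40, d_2 = (1690 - 40^2)/9 = 90/9 = 10, a_2 = floor((41 + 40)/10) = 8.
  m_3 = 10*8 - 40 = 40, d_3 = (1690 - 40^2)/10 = 90/10 = 9, a_3 = floor((41 + 40)/9) = 9.
  m_4 = 9*9 - 40 = 41, d_4 = (1690 - 41^2)/9 = 9/9 = 1, a_4 = floor((41 + 41)/1) = 82.
  m_5 = 1*82 - 41 = 41, d_5 = (1690 - 41^2)/1 = 9/1 = 9: (m_5, d_5) = (m_1, d_1) = (41, 9), so from here the quotients repeat a_1, ..., a_4; the period length is 4.
Hence the expansion of sqrt(1690) is a_0 = 41 followed by the repeating block 9, 8, 9, 82 (period 4).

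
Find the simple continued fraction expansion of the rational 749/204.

[3; 1, 2, 22, 3]

Run the Euclidean algorithm on 749 and 204; the successive quotients are the partial quotients a_0, a_1, ... (each step inverts the fractional part left over by the previous one):
  749 = 3*204 + 137, so a_0 = 3.
  204 = 1*137 + 67, so a_1 = 1.
  137 = 2*67 + 3, so a_2 = 2.
  67 = 22*3 + 1, so a_3 = 22.
  3 = 3*1 + 0, so a_4 = 3.
The remainder reaches 0 after 5 divisions, so the expansion has 5 partial quotients, read off in order.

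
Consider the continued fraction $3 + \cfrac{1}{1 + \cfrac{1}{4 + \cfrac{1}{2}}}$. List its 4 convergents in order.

Using the convergent recurrence p_i = a_i*p_{i-1} + p_{i-2}, q_i = a_i*q_{i-1} + q_{i-2} with p_{-2}=0, p_{-1}=1, q_{-2}=1, q_{-1}=0:
  i=0: a_0=3, p_0 = 3*1 + 0 = 3, q_0 = 3*0 + 1 = 1.
  i=1: a_1=1, p_1 = 1*3 + 1 = 4, q_1 = 1*1 + 0 = 1.
  i=2: a_2=4, p_2 = 4*4 + 3 = 19, q_2 = 4*1 + 1 = 5.
  i=3: a_3=2, p_3 = 2*19 + 4 = 42, q_3 = 2*5 + 1 = 11.

3/1, 4/1, 19/5, 42/11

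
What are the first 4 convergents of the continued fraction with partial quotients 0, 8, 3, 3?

0/1, 1/8, 3/25, 10/83

Using the convergent recurrence p_i = a_i*p_{i-1} + p_{i-2}, q_i = a_i*q_{i-1} + q_{i-2} with p_{-2}=0, p_{-1}=1, q_{-2}=1, q_{-1}=0:
  i=0: a_0=0, p_0 = 0*1 + 0 = 0, q_0 = 0*0 + 1 = 1.
  i=1: a_1=8, p_1 = 8*0 + 1 = 1, q_1 = 8*1 + 0 = 8.
  i=2: a_2=3, p_2 = 3*1 + 0 = 3, q_2 = 3*8 + 1 = 25.
  i=3: a_3=3, p_3 = 3*3 + 1 = 10, q_3 = 3*25 + 8 = 83.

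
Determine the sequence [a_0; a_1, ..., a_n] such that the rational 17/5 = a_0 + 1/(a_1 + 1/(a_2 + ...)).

[3; 2, 2]

Run the Euclidean algorithm on 17 and 5; the successive quotients are the partial quotients a_0, a_1, ... (each step inverts the fractional part left over by the previous one):
  17 = 3*5 + 2, so a_0 = 3.
  5 = 2*2 + 1, so a_1 = 2.
  2 = 2*1 + 0, so a_2 = 2.
The remainder reaches 0 after 3 divisions, so the expansion has 3 partial quotients, read off in order.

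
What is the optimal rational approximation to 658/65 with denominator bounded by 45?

Expand x = 658/65 as a continued fraction with the Euclidean algorithm:
  658 = 10*65 + 8, so a_0 = 10.
  65 = 8*8 + 1, so a_1 = 8.
  8 = 8*1 + 0, so a_2 = 8.
so x = [10; 8, 8].
Convergents (p_i = a_i*p_{i-1} + p_{i-2}, q_i = a_i*q_{i-1} + q_{i-2} with p_{-2}=0, p_{-1}=1, q_{-2}=1, q_{-1}=0), until the denominator exceeds 45:
  i=0: a_0=10, p_0 = 10*1 + 0 = 10, q_0 = 10*0 + 1 = 1.
  i=1: a_1=8, p_1 = 8*10 + 1 = 81, q_1 = 8*1 + 0 = 8.
  i=2: a_2=8, p_2 = 8*81 + 10 = 658, q_2 = 8*8 + 1 = 65.
q_2 = 65 > 45, so the last convergent with denominator <= 45 is p_1/q_1 = 81/8.
The closest fraction with denominator <= 45 is either p_1/q_1 or the intermediate fraction (k*p_1 + p_0)/(k*q_1 + q_0) with the largest k >= 1 whose denominator stays <= 45; these approach x as k grows, and every other convergent or intermediate fraction in range is farther away.
Largest k: floor((45 - q_0)/q_1) = floor((45 - 1)/8) = 5.
That gives (5*81 + 10)/(5*8 + 1) = 415/41.
Compare the errors: |x - 81/8| = |658*8 - 81*65|/(65*8) = 1/520, and |x - 415/41| = |658*41 - 415*65|/(65*41) = 3/2665.
Cross-multiplying, 3*520 = 1560 < 2665 = 1*2665, so 3/2665 is smaller: the intermediate fraction 415/41 is closer to x than 81/8.

415/41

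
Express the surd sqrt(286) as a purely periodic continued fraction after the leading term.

Write x_i = (sqrt(286) + m_i)/d_i with (m_0, d_0) = (0, 1). a_0 = floor(sqrt(286)) = 16, since 16^2 = 256 <= 286 < 289 = 17^2.
Iterate m_{i+1} = d_i*a_i - m_i, d_{i+1} = (286 - m_{i+1}^2)/d_i, a_{i+1} = floor((a_0 + m_{i+1})/d_{i+1}):
  m_1 = 1*16 - 0 = 16, d_1 = (286 - 16^2)/1 = 30/1 = 30, a_1 = floor((16 + 16)/30) = 1.
  m_2 = 30*1 - 16 = 14, d_2 = (286 - 14^2)/30 = 90/30 = 3, a_2 = floor((16 + 14)/3) = 10.
  m_3 = 3*10 - 14 = 16, d_3 = (286 - 16^2)/3 = 30/3 = 10, a_3 = floor((16 + 16)/10) = 3.
  m_4 = 10*3 - 16 = 14, d_4 = (286 - 14^2)/10 = 90/10 = 9, a_4 = floor((16 + 14)/9) = 3.
  m_5 = 9*3 - 14 = 13, d_5 = (286 - 13^2)/9 = 117/9 = 13, a_5 = floor((16 + 13)/13) = 2.
  m_6 = 13*2 - 13 = 13, d_6 = (286 - 13^2)/13 = 117/13 = 9, a_6 = floor((16 + 13)/9) = 3.
  m_7 = 9*3 - 13 = 14, d_7 = (286 - 14^2)/9 = 90/9 = 10, a_7 = floor((16 + 14)/10) = 3.
  m_8 = 10*3 - 14 = 16, d_8 = (286 - 16^2)/10 = 30/10 = 3, a_8 = floor((16 + 16)/3) = 10.
  m_9 = 3*10 - 16 = 14, d_9 = (286 - 14^2)/3 = 90/3 = 30, a_9 = floor((16 + 14)/30) = 1.
  m_10 = 30*1 - 14 = 16, d_10 = (286 - 16^2)/30 = 30/30 = 1, a_10 = floor((16 + 16)/1) = 32.
  m_11 = 1*32 - 16 = 16, d_11 = (286 - 16^2)/1 = 30/1 = 30: (m_11, d_11) = (m_1, d_1) = (16, 30), so from here the quotients repeat a_1, ..., a_10; the period length is 10.
Hence the expansion of sqrt(286) is a_0 = 16 followed by the repeating block 1, 10, 3, 3, 2, 3, 3, 10, 1, 32 (period 10).

[16; (1, 10, 3, 3, 2, 3, 3, 10, 1, 32)]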